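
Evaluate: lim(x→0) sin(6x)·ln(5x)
This is a 0·∞ indeterminate form.

Rewrite 0·∞ as a quotient (0/0 or ∞/∞ form), then apply L'Hôpital's rule:
  lim(x→0) sin(6x)·ln(5x) = 0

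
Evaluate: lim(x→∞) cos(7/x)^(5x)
This is an exponential indeterminate form.

For exponential indeterminate forms, take the natural log:
  Let L = lim(x→∞) cos(7/x)^(5x)
  Then ln(L) = lim(x→∞) [exponent × ln(base)]
  Evaluate using L'Hôpital or standard limits, then exponentiate.
  L = 1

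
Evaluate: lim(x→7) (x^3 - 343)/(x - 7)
This is a standard limit.

Factor or rationalize the expression:
  lim(x→7) (x^3 - 343)/(x - 7) = 147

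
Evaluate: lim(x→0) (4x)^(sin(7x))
This is an exponential indeterminate form.

For exponential indeterminate forms, take the natural log:
  Let L = lim(x→0) (4x)^(sin(7x))
  Then ln(L) = lim(x→0) [exponent × ln(base)]
  Evaluate using L'Hôpital or standard limits, then exponentiate.
  L = 1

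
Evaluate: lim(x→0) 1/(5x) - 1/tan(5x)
This is an ∞-∞ indeterminate form.

Combine fractions or rationalize to convert ∞-∞ to 0/0 form:
  lim(x→0) 1/(5x) - 1/tan(5x) = 0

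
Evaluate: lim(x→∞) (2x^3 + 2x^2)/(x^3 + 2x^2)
This is an ∞/∞ indeterminate form.

Apply L'Hôpital's rule: differentiate numerator and denominator separately.
  f(x) = 2·x^3 + 2·x^2   ⇒   f'(x) = 6·x^2 + 4·x
  g(x) = x^3 + 2·x^2   ⇒   g'(x) = 3·x^2 + 4·x
  lim(x→∞) f'(x)/g'(x) = lim(x→∞) (6·x^2 + 4·x)/(3·x^2 + 4·x)
  = 2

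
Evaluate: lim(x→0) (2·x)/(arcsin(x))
This is a 0/0 indeterminate form.

Apply L'Hôpital's rule: differentiate numerator and denominator separately.
  f(x) = 2·x   ⇒   f'(x) = 2
  g(x) = asin(x)   ⇒   g'(x) = 1/sqrt(1 - x^2)
  lim(x→0) f'(x)/g'(x) = lim(x→0) (2)/(1/sqrt(1 - x^2))
  = 2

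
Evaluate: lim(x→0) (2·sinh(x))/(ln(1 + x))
This is a 0/0 indeterminate form.

Apply L'Hôpital's rule: differentiate numerator and denominator separately.
  f(x) = 2·sinh(x)   ⇒   f'(x) = 2·cosh(x)
  g(x) = ln(x + 1)   ⇒   g'(x) = 1/(x + 1)
  lim(x→0) f'(x)/g'(x) = lim(x→0) (2·cosh(x))/(1/(x + 1))
  = 2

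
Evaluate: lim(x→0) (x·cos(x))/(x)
This is a 0/0 indeterminate form.

Apply L'Hôpital's rule: differentiate numerator and denominator separately.
  f(x) = x·cos(x)   ⇒   f'(x) = -x·sin(x) + cos(x)
  g(x) = x   ⇒   g'(x) = 1
  lim(x→0) f'(x)/g'(x) = lim(x→0) (-x·sin(x) + cos(x))/(1)
  = 1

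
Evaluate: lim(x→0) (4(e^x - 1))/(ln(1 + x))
This is a 0/0 indeterminate form.

Apply L'Hôpital's rule: differentiate numerator and denominator separately.
  f(x) = 4·e^(x) - 4   ⇒   f'(x) = 4·e^(x)
  g(x) = ln(x + 1)   ⇒   g'(x) = 1/(x + 1)
  lim(x→0) f'(x)/g'(x) = lim(x→0) (4·e^(x))/(1/(x + 1))
  = 4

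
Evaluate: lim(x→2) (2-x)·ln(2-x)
This is a 0·∞ indeterminate form.

Rewrite 0·∞ as a quotient (0/0 or ∞/∞ form), then apply L'Hôpital's rule:
  lim(x→2) (2-x)·ln(2-x) = 0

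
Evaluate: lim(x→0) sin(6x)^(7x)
This is an exponential indeterminate form.

For exponential indeterminate forms, take the natural log:
  Let L = lim(x→0) sin(6x)^(7x)
  Then ln(L) = lim(x→0) [exponent × ln(base)]
  Evaluate using L'Hôpital or standard limits, then exponentiate.
  L = 1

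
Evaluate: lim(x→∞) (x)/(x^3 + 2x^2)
This is an ∞/∞ indeterminate form.

Apply L'Hôpital's rule: differentiate numerator and denominator separately.
  f(x) = x   ⇒   f'(x) = 1
  g(x) = x^3 + 2·x^2   ⇒   g'(x) = 3·x^2 + 4·x
  lim(x→∞) f'(x)/g'(x) = lim(x→∞) (1)/(3·x^2 + 4·x)
  = 0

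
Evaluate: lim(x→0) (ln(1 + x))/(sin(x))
This is a 0/0 indeterminate form.

Apply L'Hôpital's rule: differentiate numerator and denominator separately.
  f(x) = ln(x + 1)   ⇒   f'(x) = 1/(x + 1)
  g(x) = sin(x)   ⇒   g'(x) = cos(x)
  lim(x→0) f'(x)/g'(x) = lim(x→0) (1/(x + 1))/(cos(x))
  = 1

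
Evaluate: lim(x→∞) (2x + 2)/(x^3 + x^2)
This is an ∞/∞ indeterminate form.

Apply L'Hôpital's rule: differentiate numerator and denominator separately.
  f(x) = 2·x + 2   ⇒   f'(x) = 2
  g(x) = x^3 + x^2   ⇒   g'(x) = 3·x^2 + 2·x
  lim(x→∞) f'(x)/g'(x) = lim(x→∞) (2)/(3·x^2 + 2·x)
  = 0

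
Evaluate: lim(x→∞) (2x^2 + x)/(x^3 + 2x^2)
This is an ∞/∞ indeterminate form.

Apply L'Hôpital's rule: differentiate numerator and denominator separately.
  f(x) = 2·x^2 + x   ⇒   f'(x) = 4·x + 1
  g(x) = x^3 + 2·x^2   ⇒   g'(x) = 3·x^2 + 4·x
  lim(x→∞) f'(x)/g'(x) = lim(x→∞) (4·x + 1)/(3·x^2 + 4·x)
  = 0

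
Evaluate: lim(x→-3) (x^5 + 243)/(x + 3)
This is a standard limit.

Factor or rationalize the expression:
  lim(x→-3) (x^5 + 243)/(x + 3) = 405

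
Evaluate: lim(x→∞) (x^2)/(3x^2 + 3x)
This is an ∞/∞ indeterminate form.

Apply L'Hôpital's rule: differentiate numerator and denominator separately.
  f(x) = x^2   ⇒   f'(x) = 2·x
  g(x) = 3·x^2 + 3·x   ⇒   g'(x) = 6·x + 3
  lim(x→∞) f'(x)/g'(x) = lim(x→∞) (2·x)/(6·x + 3)
  = 1/3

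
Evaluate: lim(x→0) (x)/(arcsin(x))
This is a 0/0 indeterminate form.

Apply L'Hôpital's rule: differentiate numerator and denominator separately.
  f(x) = x   ⇒   f'(x) = 1
  g(x) = asin(x)   ⇒   g'(x) = 1/sqrt(1 - x^2)
  lim(x→0) f'(x)/g'(x) = lim(x→0) (1)/(1/sqrt(1 - x^2))
  = 1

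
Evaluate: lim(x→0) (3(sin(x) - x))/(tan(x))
This is a 0/0 indeterminate form.

Apply L'Hôpital's rule: differentiate numerator and denominator separately.
  f(x) = -3·x + 3·sin(x)   ⇒   f'(x) = 3·cos(x) - 3
  g(x) = tan(x)   ⇒   g'(x) = tan(x)^2 + 1
  lim(x→0) f'(x)/g'(x) = lim(x→0) (3·cos(x) - 3)/(tan(x)^2 + 1)
  = 0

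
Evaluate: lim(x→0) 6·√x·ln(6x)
This is a 0·∞ indeterminate form.

Rewrite 0·∞ as a quotient (0/0 or ∞/∞ form), then apply L'Hôpital's rule:
  lim(x→0) 6·√x·ln(6x) = 0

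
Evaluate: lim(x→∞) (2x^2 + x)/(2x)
This is an ∞/∞ indeterminate form.

Apply L'Hôpital's rule: differentiate numerator and denominator separately.
  f(x) = 2·x^2 + x   ⇒   f'(x) = 4·x + 1
  g(x) = 2·x   ⇒   g'(x) = 2
  lim(x→∞) f'(x)/g'(x) = lim(x→∞) (4·x + 1)/(2)
  = ∞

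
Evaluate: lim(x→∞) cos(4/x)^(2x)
This is an exponential indeterminate form.

For exponential indeterminate forms, take the natural log:
  Let L = lim(x→∞) cos(4/x)^(2x)
  Then ln(L) = lim(x→∞) [exponent × ln(base)]
  Evaluate using L'Hôpital or standard limits, then exponentiate.
  L = 1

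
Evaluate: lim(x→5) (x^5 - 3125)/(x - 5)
This is a standard limit.

Factor or rationalize the expression:
  lim(x→5) (x^5 - 3125)/(x - 5) = 3125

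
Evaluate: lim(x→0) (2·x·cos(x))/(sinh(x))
This is a 0/0 indeterminate form.

Apply L'Hôpital's rule: differentiate numerator and denominator separately.
  f(x) = 2·x·cos(x)   ⇒   f'(x) = -2·x·sin(x) + 2·cos(x)
  g(x) = sinh(x)   ⇒   g'(x) = cosh(x)
  lim(x→0) f'(x)/g'(x) = lim(x→0) (-2·x·sin(x) + 2·cos(x))/(cosh(x))
  = 2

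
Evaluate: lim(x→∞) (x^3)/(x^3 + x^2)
This is an ∞/∞ indeterminate form.

Apply L'Hôpital's rule: differentiate numerator and denominator separately.
  f(x) = x^3   ⇒   f'(x) = 3·x^2
  g(x) = x^3 + x^2   ⇒   g'(x) = 3·x^2 + 2·x
  lim(x→∞) f'(x)/g'(x) = lim(x→∞) (3·x^2)/(3·x^2 + 2·x)
  = 1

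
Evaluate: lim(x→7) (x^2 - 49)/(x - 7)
This is a standard limit.

Factor or rationalize the expression:
  lim(x→7) (x^2 - 49)/(x - 7) = 14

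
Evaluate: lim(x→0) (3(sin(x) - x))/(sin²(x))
This is a 0/0 indeterminate form.

Apply L'Hôpital's rule: differentiate numerator and denominator separately.
  f(x) = -3·x + 3·sin(x)   ⇒   f'(x) = 3·cos(x) - 3
  g(x) = sin(x)^2   ⇒   g'(x) = 2·sin(x)·cos(x)
  lim(x→0) f'(x)/g'(x) = lim(x→0) (3·cos(x) - 3)/(2·sin(x)·cos(x))
  = 0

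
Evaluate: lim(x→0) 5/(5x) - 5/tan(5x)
This is an ∞-∞ indeterminate form.

Combine fractions or rationalize to convert ∞-∞ to 0/0 form:
  lim(x→0) 5/(5x) - 5/tan(5x) = 0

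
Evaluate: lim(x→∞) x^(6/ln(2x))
This is an exponential indeterminate form.

For exponential indeterminate forms, take the natural log:
  Let L = lim(x→∞) x^(6/ln(2x))
  Then ln(L) = lim(x→∞) [exponent × ln(base)]
  Evaluate using L'Hôpital or standard limits, then exponentiate.
  L = e^(6)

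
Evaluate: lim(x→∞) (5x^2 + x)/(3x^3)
This is an ∞/∞ indeterminate form.

Apply L'Hôpital's rule: differentiate numerator and denominator separately.
  f(x) = 5·x^2 + x   ⇒   f'(x) = 10·x + 1
  g(x) = 3·x^3   ⇒   g'(x) = 9·x^2
  lim(x→∞) f'(x)/g'(x) = lim(x→∞) (10·x + 1)/(9·x^2)
  = 0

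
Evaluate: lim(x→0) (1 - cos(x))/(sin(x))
This is a 0/0 indeterminate form.

Apply L'Hôpital's rule: differentiate numerator and denominator separately.
  f(x) = 1 - cos(x)   ⇒   f'(x) = sin(x)
  g(x) = sin(x)   ⇒   g'(x) = cos(x)
  lim(x→0) f'(x)/g'(x) = lim(x→0) (sin(x))/(cos(x))
  = 0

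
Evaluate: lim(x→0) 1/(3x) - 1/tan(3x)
This is an ∞-∞ indeterminate form.

Combine fractions or rationalize to convert ∞-∞ to 0/0 form:
  lim(x→0) 1/(3x) - 1/tan(3x) = 0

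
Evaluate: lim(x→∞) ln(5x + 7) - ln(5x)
This is an ∞-∞ indeterminate form.

Combine fractions or rationalize to convert ∞-∞ to 0/0 form:
  lim(x→∞) ln(5x + 7) - ln(5x) = 0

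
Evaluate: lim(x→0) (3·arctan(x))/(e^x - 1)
This is a 0/0 indeterminate form.

Apply L'Hôpital's rule: differentiate numerator and denominator separately.
  f(x) = 3·atan(x)   ⇒   f'(x) = 3/(x^2 + 1)
  g(x) = e^(x) - 1   ⇒   g'(x) = e^(x)
  lim(x→0) f'(x)/g'(x) = lim(x→0) (3/(x^2 + 1))/(e^(x))
  = 3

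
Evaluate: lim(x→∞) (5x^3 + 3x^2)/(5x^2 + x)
This is an ∞/∞ indeterminate form.

Apply L'Hôpital's rule: differentiate numerator and denominator separately.
  f(x) = 5·x^3 + 3·x^2   ⇒   f'(x) = 15·x^2 + 6·x
  g(x) = 5·x^2 + x   ⇒   g'(x) = 10·x + 1
  lim(x→∞) f'(x)/g'(x) = lim(x→∞) (15·x^2 + 6·x)/(10·x + 1)
  = ∞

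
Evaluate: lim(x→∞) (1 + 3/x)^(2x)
This is an exponential indeterminate form.

For exponential indeterminate forms, take the natural log:
  Let L = lim(x→∞) (1 + 3/x)^(2x)
  Then ln(L) = lim(x→∞) [exponent × ln(base)]
  Evaluate using L'Hôpital or standard limits, then exponentiate.
  L = e^(6)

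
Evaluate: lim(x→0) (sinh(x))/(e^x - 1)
This is a 0/0 indeterminate form.

Apply L'Hôpital's rule: differentiate numerator and denominator separately.
  f(x) = sinh(x)   ⇒   f'(x) = cosh(x)
  g(x) = e^(x) - 1   ⇒   g'(x) = e^(x)
  lim(x→0) f'(x)/g'(x) = lim(x→0) (cosh(x))/(e^(x))
  = 1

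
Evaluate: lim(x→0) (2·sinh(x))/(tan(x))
This is a 0/0 indeterminate form.

Apply L'Hôpital's rule: differentiate numerator and denominator separately.
  f(x) = 2·sinh(x)   ⇒   f'(x) = 2·cosh(x)
  g(x) = tan(x)   ⇒   g'(x) = tan(x)^2 + 1
  lim(x→0) f'(x)/g'(x) = lim(x→0) (2·cosh(x))/(tan(x)^2 + 1)
  = 2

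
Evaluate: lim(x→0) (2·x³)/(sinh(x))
This is a 0/0 indeterminate form.

Apply L'Hôpital's rule: differentiate numerator and denominator separately.
  f(x) = 2·x^3   ⇒   f'(x) = 6·x^2
  g(x) = sinh(x)   ⇒   g'(x) = cosh(x)
  lim(x→0) f'(x)/g'(x) = lim(x→0) (6·x^2)/(cosh(x))
  = 0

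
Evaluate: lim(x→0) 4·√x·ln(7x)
This is a 0·∞ indeterminate form.

Rewrite 0·∞ as a quotient (0/0 or ∞/∞ form), then apply L'Hôpital's rule:
  lim(x→0) 4·√x·ln(7x) = 0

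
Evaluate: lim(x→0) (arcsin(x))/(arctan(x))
This is a 0/0 indeterminate form.

Apply L'Hôpital's rule: differentiate numerator and denominator separately.
  f(x) = asin(x)   ⇒   f'(x) = 1/sqrt(1 - x^2)
  g(x) = atan(x)   ⇒   g'(x) = 1/(x^2 + 1)
  lim(x→0) f'(x)/g'(x) = lim(x→0) (1/sqrt(1 - x^2))/(1/(x^2 + 1))
  = 1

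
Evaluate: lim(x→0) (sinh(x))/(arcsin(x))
This is a 0/0 indeterminate form.

Apply L'Hôpital's rule: differentiate numerator and denominator separately.
  f(x) = sinh(x)   ⇒   f'(x) = cosh(x)
  g(x) = asin(x)   ⇒   g'(x) = 1/sqrt(1 - x^2)
  lim(x→0) f'(x)/g'(x) = lim(x→0) (cosh(x))/(1/sqrt(1 - x^2))
  = 1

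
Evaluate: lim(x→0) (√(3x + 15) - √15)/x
This is a standard limit.

Factor or rationalize the expression:
  lim(x→0) (√(3x + 15) - √15)/x = sqrt(15)/10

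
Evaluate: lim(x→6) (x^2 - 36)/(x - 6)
This is a standard limit.

Factor or rationalize the expression:
  lim(x→6) (x^2 - 36)/(x - 6) = 12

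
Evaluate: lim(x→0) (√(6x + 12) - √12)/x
This is a standard limit.

Factor or rationalize the expression:
  lim(x→0) (√(6x + 12) - √12)/x = sqrt(3)/2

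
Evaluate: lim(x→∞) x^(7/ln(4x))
This is an exponential indeterminate form.

For exponential indeterminate forms, take the natural log:
  Let L = lim(x→∞) x^(7/ln(4x))
  Then ln(L) = lim(x→∞) [exponent × ln(base)]
  Evaluate using L'Hôpital or standard limits, then exponentiate.
  L = e^(7)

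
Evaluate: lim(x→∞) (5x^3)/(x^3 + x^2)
This is an ∞/∞ indeterminate form.

Apply L'Hôpital's rule: differentiate numerator and denominator separately.
  f(x) = 5·x^3   ⇒   f'(x) = 15·x^2
  g(x) = x^3 + x^2   ⇒   g'(x) = 3·x^2 + 2·x
  lim(x→∞) f'(x)/g'(x) = lim(x→∞) (15·x^2)/(3·x^2 + 2·x)
  = 5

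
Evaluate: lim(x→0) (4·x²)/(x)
This is a 0/0 indeterminate form.

Apply L'Hôpital's rule: differentiate numerator and denominator separately.
  f(x) = 4·x^2   ⇒   f'(x) = 8·x
  g(x) = x   ⇒   g'(x) = 1
  lim(x→0) f'(x)/g'(x) = lim(x→0) (8·x)/(1)
  = 0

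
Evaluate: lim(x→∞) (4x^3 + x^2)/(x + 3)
This is an ∞/∞ indeterminate form.

Apply L'Hôpital's rule: differentiate numerator and denominator separately.
  f(x) = 4·x^3 + x^2   ⇒   f'(x) = 12·x^2 + 2·x
  g(x) = x + 3   ⇒   g'(x) = 1
  lim(x→∞) f'(x)/g'(x) = lim(x→∞) (12·x^2 + 2·x)/(1)
  = ∞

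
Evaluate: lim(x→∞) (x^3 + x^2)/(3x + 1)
This is an ∞/∞ indeterminate form.

Apply L'Hôpital's rule: differentiate numerator and denominator separately.
  f(x) = x^3 + x^2   ⇒   f'(x) = 3·x^2 + 2·x
  g(x) = 3·x + 1   ⇒   g'(x) = 3
  lim(x→∞) f'(x)/g'(x) = lim(x→∞) (3·x^2 + 2·x)/(3)
  = ∞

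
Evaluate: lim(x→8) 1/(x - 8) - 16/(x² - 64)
This is an ∞-∞ indeterminate form.

Combine fractions or rationalize to convert ∞-∞ to 0/0 form:
  lim(x→8) 1/(x - 8) - 16/(x² - 64) = 1/16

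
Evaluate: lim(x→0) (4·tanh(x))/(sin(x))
This is a 0/0 indeterminate form.

Apply L'Hôpital's rule: differentiate numerator and denominator separately.
  f(x) = 4·tanh(x)   ⇒   f'(x) = 4 - 4·tanh(x)^2
  g(x) = sin(x)   ⇒   g'(x) = cos(x)
  lim(x→0) f'(x)/g'(x) = lim(x→0) (4 - 4·tanh(x)^2)/(cos(x))
  = 4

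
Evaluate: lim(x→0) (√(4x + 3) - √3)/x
This is a standard limit.

Factor or rationalize the expression:
  lim(x→0) (√(4x + 3) - √3)/x = 2·sqrt(3)/3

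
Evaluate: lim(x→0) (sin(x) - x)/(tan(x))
This is a 0/0 indeterminate form.

Apply L'Hôpital's rule: differentiate numerator and denominator separately.
  f(x) = -x + sin(x)   ⇒   f'(x) = cos(x) - 1
  g(x) = tan(x)   ⇒   g'(x) = tan(x)^2 + 1
  lim(x→0) f'(x)/g'(x) = lim(x→0) (cos(x) - 1)/(tan(x)^2 + 1)
  = 0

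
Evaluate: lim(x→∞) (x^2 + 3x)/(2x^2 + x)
This is an ∞/∞ indeterminate form.

Apply L'Hôpital's rule: differentiate numerator and denominator separately.
  f(x) = x^2 + 3·x   ⇒   f'(x) = 2·x + 3
  g(x) = 2·x^2 + x   ⇒   g'(x) = 4·x + 1
  lim(x→∞) f'(x)/g'(x) = lim(x→∞) (2·x + 3)/(4·x + 1)
  = 1/2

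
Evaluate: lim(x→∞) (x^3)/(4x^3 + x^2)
This is an ∞/∞ indeterminate form.

Apply L'Hôpital's rule: differentiate numerator and denominator separately.
  f(x) = x^3   ⇒   f'(x) = 3·x^2
  g(x) = 4·x^3 + x^2   ⇒   g'(x) = 12·x^2 + 2·x
  lim(x→∞) f'(x)/g'(x) = lim(x→∞) (3·x^2)/(12·x^2 + 2·x)
  = 1/4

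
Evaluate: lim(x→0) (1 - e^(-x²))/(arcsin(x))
This is a 0/0 indeterminate form.

Apply L'Hôpital's rule: differentiate numerator and denominator separately.
  f(x) = 1 - e^(-x^2)   ⇒   f'(x) = 2·x·e^(-x^2)
  g(x) = asin(x)   ⇒   g'(x) = 1/sqrt(1 - x^2)
  lim(x→0) f'(x)/g'(x) = lim(x→0) (2·x·e^(-x^2))/(1/sqrt(1 - x^2))
  = 0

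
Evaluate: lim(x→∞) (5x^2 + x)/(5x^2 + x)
This is an ∞/∞ indeterminate form.

Apply L'Hôpital's rule: differentiate numerator and denominator separately.
  f(x) = 5·x^2 + x   ⇒   f'(x) = 10·x + 1
  g(x) = 5·x^2 + x   ⇒   g'(x) = 10·x + 1
  lim(x→∞) f'(x)/g'(x) = lim(x→∞) (10·x + 1)/(10·x + 1)
  = 1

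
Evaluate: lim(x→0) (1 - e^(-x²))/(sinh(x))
This is a 0/0 indeterminate form.

Apply L'Hôpital's rule: differentiate numerator and denominator separately.
  f(x) = 1 - e^(-x^2)   ⇒   f'(x) = 2·x·e^(-x^2)
  g(x) = sinh(x)   ⇒   g'(x) = cosh(x)
  lim(x→0) f'(x)/g'(x) = lim(x→0) (2·x·e^(-x^2))/(cosh(x))
  = 0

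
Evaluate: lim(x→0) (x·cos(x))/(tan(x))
This is a 0/0 indeterminate form.

Apply L'Hôpital's rule: differentiate numerator and denominator separately.
  f(x) = x·cos(x)   ⇒   f'(x) = -x·sin(x) + cos(x)
  g(x) = tan(x)   ⇒   g'(x) = tan(x)^2 + 1
  lim(x→0) f'(x)/g'(x) = lim(x→0) (-x·sin(x) + cos(x))/(tan(x)^2 + 1)
  = 1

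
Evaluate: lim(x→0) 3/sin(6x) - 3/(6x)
This is an ∞-∞ indeterminate form.

Combine fractions or rationalize to convert ∞-∞ to 0/0 form:
  lim(x→0) 3/sin(6x) - 3/(6x) = 0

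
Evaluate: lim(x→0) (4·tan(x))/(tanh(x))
This is a 0/0 indeterminate form.

Apply L'Hôpital's rule: differentiate numerator and denominator separately.
  f(x) = 4·tan(x)   ⇒   f'(x) = 4·tan(x)^2 + 4
  g(x) = tanh(x)   ⇒   g'(x) = 1 - tanh(x)^2
  lim(x→0) f'(x)/g'(x) = lim(x→0) (4·tan(x)^2 + 4)/(1 - tanh(x)^2)
  = 4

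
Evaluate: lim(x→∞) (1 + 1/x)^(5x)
This is an exponential indeterminate form.

For exponential indeterminate forms, take the natural log:
  Let L = lim(x→∞) (1 + 1/x)^(5x)
  Then ln(L) = lim(x→∞) [exponent × ln(base)]
  Evaluate using L'Hôpital or standard limits, then exponentiate.
  L = e^(5)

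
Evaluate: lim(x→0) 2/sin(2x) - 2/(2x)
This is an ∞-∞ indeterminate form.

Combine fractions or rationalize to convert ∞-∞ to 0/0 form:
  lim(x→0) 2/sin(2x) - 2/(2x) = 0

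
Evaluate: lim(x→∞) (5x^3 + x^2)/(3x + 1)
This is an ∞/∞ indeterminate form.

Apply L'Hôpital's rule: differentiate numerator and denominator separately.
  f(x) = 5·x^3 + x^2   ⇒   f'(x) = 15·x^2 + 2·x
  g(x) = 3·x + 1   ⇒   g'(x) = 3
  lim(x→∞) f'(x)/g'(x) = lim(x→∞) (15·x^2 + 2·x)/(3)
  = ∞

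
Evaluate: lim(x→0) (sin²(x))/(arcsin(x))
This is a 0/0 indeterminate form.

Apply L'Hôpital's rule: differentiate numerator and denominator separately.
  f(x) = sin(x)^2   ⇒   f'(x) = 2·sin(x)·cos(x)
  g(x) = asin(x)   ⇒   g'(x) = 1/sqrt(1 - x^2)
  lim(x→0) f'(x)/g'(x) = lim(x→0) (2·sin(x)·cos(x))/(1/sqrt(1 - x^2))
  = 0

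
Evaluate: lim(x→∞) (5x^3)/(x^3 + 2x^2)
This is an ∞/∞ indeterminate form.

Apply L'Hôpital's rule: differentiate numerator and denominator separately.
  f(x) = 5·x^3   ⇒   f'(x) = 15·x^2
  g(x) = x^3 + 2·x^2   ⇒   g'(x) = 3·x^2 + 4·x
  lim(x→∞) f'(x)/g'(x) = lim(x→∞) (15·x^2)/(3·x^2 + 4·x)
  = 5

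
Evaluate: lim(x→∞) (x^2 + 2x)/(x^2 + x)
This is an ∞/∞ indeterminate form.

Apply L'Hôpital's rule: differentiate numerator and denominator separately.
  f(x) = x^2 + 2·x   ⇒   f'(x) = 2·x + 2
  g(x) = x^2 + x   ⇒   g'(x) = 2·x + 1
  lim(x→∞) f'(x)/g'(x) = lim(x→∞) (2·x + 2)/(2·x + 1)
  = 1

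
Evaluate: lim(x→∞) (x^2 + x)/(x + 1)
This is an ∞/∞ indeterminate form.

Apply L'Hôpital's rule: differentiate numerator and denominator separately.
  f(x) = x^2 + x   ⇒   f'(x) = 2·x + 1
  g(x) = x + 1   ⇒   g'(x) = 1
  lim(x→∞) f'(x)/g'(x) = lim(x→∞) (2·x + 1)/(1)
  = ∞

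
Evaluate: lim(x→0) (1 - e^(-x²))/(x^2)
This is a 0/0 indeterminate form.

Apply L'Hôpital's rule: differentiate numerator and denominator separately.
  f(x) = 1 - e^(-x^2)   ⇒   f'(x) = 2·x·e^(-x^2)
  g(x) = x^2   ⇒   g'(x) = 2·x
  lim(x→0) f'(x)/g'(x) = lim(x→0) (2·x·e^(-x^2))/(2·x)
  = 1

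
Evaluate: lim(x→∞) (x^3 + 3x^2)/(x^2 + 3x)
This is an ∞/∞ indeterminate form.

Apply L'Hôpital's rule: differentiate numerator and denominator separately.
  f(x) = x^3 + 3·x^2   ⇒   f'(x) = 3·x^2 + 6·x
  g(x) = x^2 + 3·x   ⇒   g'(x) = 2·x + 3
  lim(x→∞) f'(x)/g'(x) = lim(x→∞) (3·x^2 + 6·x)/(2·x + 3)
  = ∞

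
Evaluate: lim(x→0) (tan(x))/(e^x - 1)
This is a 0/0 indeterminate form.

Apply L'Hôpital's rule: differentiate numerator and denominator separately.
  f(x) = tan(x)   ⇒   f'(x) = tan(x)^2 + 1
  g(x) = e^(x) - 1   ⇒   g'(x) = e^(x)
  lim(x→0) f'(x)/g'(x) = lim(x→0) (tan(x)^2 + 1)/(e^(x))
  = 1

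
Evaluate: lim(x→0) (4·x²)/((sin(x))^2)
This is a 0/0 indeterminate form.

Apply L'Hôpital's rule: differentiate numerator and denominator separately.
  f(x) = 4·x^2   ⇒   f'(x) = 8·x
  g(x) = sin(x)^2   ⇒   g'(x) = 2·sin(x)·cos(x)
  lim(x→0) f'(x)/g'(x) = lim(x→0) (8·x)/(2·sin(x)·cos(x))
  = 4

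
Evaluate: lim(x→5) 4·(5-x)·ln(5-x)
This is a 0·∞ indeterminate form.

Rewrite 0·∞ as a quotient (0/0 or ∞/∞ form), then apply L'Hôpital's rule:
  lim(x→5) 4·(5-x)·ln(5-x) = 0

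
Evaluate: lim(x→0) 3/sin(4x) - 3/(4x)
This is an ∞-∞ indeterminate form.

Combine fractions or rationalize to convert ∞-∞ to 0/0 form:
  lim(x→0) 3/sin(4x) - 3/(4x) = 0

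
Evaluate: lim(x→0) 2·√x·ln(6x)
This is a 0·∞ indeterminate form.

Rewrite 0·∞ as a quotient (0/0 or ∞/∞ form), then apply L'Hôpital's rule:
  lim(x→0) 2·√x·ln(6x) = 0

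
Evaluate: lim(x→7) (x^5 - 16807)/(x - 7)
This is a standard limit.

Factor or rationalize the expression:
  lim(x→7) (x^5 - 16807)/(x - 7) = 12005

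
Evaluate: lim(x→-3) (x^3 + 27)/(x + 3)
This is a standard limit.

Factor or rationalize the expression:
  lim(x→-3) (x^3 + 27)/(x + 3) = 27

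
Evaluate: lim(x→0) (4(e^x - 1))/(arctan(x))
This is a 0/0 indeterminate form.

Apply L'Hôpital's rule: differentiate numerator and denominator separately.
  f(x) = 4·e^(x) - 4   ⇒   f'(x) = 4·e^(x)
  g(x) = atan(x)   ⇒   g'(x) = 1/(x^2 + 1)
  lim(x→0) f'(x)/g'(x) = lim(x→0) (4·e^(x))/(1/(x^2 + 1))
  = 4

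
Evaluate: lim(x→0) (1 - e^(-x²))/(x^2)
This is a 0/0 indeterminate form.

Apply L'Hôpital's rule: differentiate numerator and denominator separately.
  f(x) = 1 - e^(-x^2)   ⇒   f'(x) = 2·x·e^(-x^2)
  g(x) = x^2   ⇒   g'(x) = 2·x
  lim(x→0) f'(x)/g'(x) = lim(x→0) (2·x·e^(-x^2))/(2·x)
  = 1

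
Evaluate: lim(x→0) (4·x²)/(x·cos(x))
This is a 0/0 indeterminate form.

Apply L'Hôpital's rule: differentiate numerator and denominator separately.
  f(x) = 4·x^2   ⇒   f'(x) = 8·x
  g(x) = x·cos(x)   ⇒   g'(x) = -x·sin(x) + cos(x)
  lim(x→0) f'(x)/g'(x) = lim(x→0) (8·x)/(-x·sin(x) + cos(x))
  = 0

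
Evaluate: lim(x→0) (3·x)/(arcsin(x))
This is a 0/0 indeterminate form.

Apply L'Hôpital's rule: differentiate numerator and denominator separately.
  f(x) = 3·x   ⇒   f'(x) = 3
  g(x) = asin(x)   ⇒   g'(x) = 1/sqrt(1 - x^2)
  lim(x→0) f'(x)/g'(x) = lim(x→0) (3)/(1/sqrt(1 - x^2))
  = 3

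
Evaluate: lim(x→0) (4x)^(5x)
This is an exponential indeterminate form.

For exponential indeterminate forms, take the natural log:
  Let L = lim(x→0) (4x)^(5x)
  Then ln(L) = lim(x→0) [exponent × ln(base)]
  Evaluate using L'Hôpital or standard limits, then exponentiate.
  L = 1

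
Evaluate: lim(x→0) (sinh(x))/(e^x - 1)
This is a 0/0 indeterminate form.

Apply L'Hôpital's rule: differentiate numerator and denominator separately.
  f(x) = sinh(x)   ⇒   f'(x) = cosh(x)
  g(x) = e^(x) - 1   ⇒   g'(x) = e^(x)
  lim(x→0) f'(x)/g'(x) = lim(x→0) (cosh(x))/(e^(x))
  = 1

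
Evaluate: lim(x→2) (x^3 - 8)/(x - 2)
This is a standard limit.

Factor or rationalize the expression:
  lim(x→2) (x^3 - 8)/(x - 2) = 12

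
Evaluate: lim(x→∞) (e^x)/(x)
This is an ∞/∞ indeterminate form.

Apply L'Hôpital's rule: differentiate numerator and denominator separately.
  f(x) = e^(x)   ⇒   f'(x) = e^(x)
  g(x) = x   ⇒   g'(x) = 1
  lim(x→∞) f'(x)/g'(x) = lim(x→∞) (e^(x))/(1)
  = ∞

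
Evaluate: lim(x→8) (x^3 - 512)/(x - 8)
This is a standard limit.

Factor or rationalize the expression:
  lim(x→8) (x^3 - 512)/(x - 8) = 192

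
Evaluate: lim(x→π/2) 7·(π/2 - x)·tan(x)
This is a 0·∞ indeterminate form.

Rewrite 0·∞ as a quotient (0/0 or ∞/∞ form), then apply L'Hôpital's rule:
  lim(x→π/2) 7·(π/2 - x)·tan(x) = 7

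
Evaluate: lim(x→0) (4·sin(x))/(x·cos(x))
This is a 0/0 indeterminate form.

Apply L'Hôpital's rule: differentiate numerator and denominator separately.
  f(x) = 4·sin(x)   ⇒   f'(x) = 4·cos(x)
  g(x) = x·cos(x)   ⇒   g'(x) = -x·sin(x) + cos(x)
  lim(x→0) f'(x)/g'(x) = lim(x→0) (4·cos(x))/(-x·sin(x) + cos(x))
  = 4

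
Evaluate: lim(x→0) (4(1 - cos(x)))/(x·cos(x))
This is a 0/0 indeterminate form.

Apply L'Hôpital's rule: differentiate numerator and denominator separately.
  f(x) = 4 - 4·cos(x)   ⇒   f'(x) = 4·sin(x)
  g(x) = x·cos(x)   ⇒   g'(x) = -x·sin(x) + cos(x)
  lim(x→0) f'(x)/g'(x) = lim(x→0) (4·sin(x))/(-x·sin(x) + cos(x))
  = 0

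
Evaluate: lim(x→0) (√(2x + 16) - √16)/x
This is a standard limit.

Factor or rationalize the expression:
  lim(x→0) (√(2x + 16) - √16)/x = 1/4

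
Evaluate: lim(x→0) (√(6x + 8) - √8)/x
This is a standard limit.

Factor or rationalize the expression:
  lim(x→0) (√(6x + 8) - √8)/x = 3·sqrt(2)/4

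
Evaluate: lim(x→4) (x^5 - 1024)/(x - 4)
This is a standard limit.

Factor or rationalize the expression:
  lim(x→4) (x^5 - 1024)/(x - 4) = 1280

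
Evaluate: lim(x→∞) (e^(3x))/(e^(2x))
This is an ∞/∞ indeterminate form.

Apply L'Hôpital's rule: differentiate numerator and denominator separately.
  f(x) = e^(3·x)   ⇒   f'(x) = 3·e^(3·x)
  g(x) = e^(2·x)   ⇒   g'(x) = 2·e^(2·x)
  lim(x→∞) f'(x)/g'(x) = lim(x→∞) (3·e^(3·x))/(2·e^(2·x))
  = ∞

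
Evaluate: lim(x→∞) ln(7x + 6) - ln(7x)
This is an ∞-∞ indeterminate form.

Combine fractions or rationalize to convert ∞-∞ to 0/0 form:
  lim(x→∞) ln(7x + 6) - ln(7x) = 0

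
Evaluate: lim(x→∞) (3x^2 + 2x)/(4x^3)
This is an ∞/∞ indeterminate form.

Apply L'Hôpital's rule: differentiate numerator and denominator separately.
  f(x) = 3·x^2 + 2·x   ⇒   f'(x) = 6·x + 2
  g(x) = 4·x^3   ⇒   g'(x) = 12·x^2
  lim(x→∞) f'(x)/g'(x) = lim(x→∞) (6·x + 2)/(12·x^2)
  = 0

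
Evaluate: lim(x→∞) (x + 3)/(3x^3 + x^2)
This is an ∞/∞ indeterminate form.

Apply L'Hôpital's rule: differentiate numerator and denominator separately.
  f(x) = x + 3   ⇒   f'(x) = 1
  g(x) = 3·x^3 + x^2   ⇒   g'(x) = 9·x^2 + 2·x
  lim(x→∞) f'(x)/g'(x) = lim(x→∞) (1)/(9·x^2 + 2·x)
  = 0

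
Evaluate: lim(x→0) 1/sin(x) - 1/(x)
This is an ∞-∞ indeterminate form.

Combine fractions or rationalize to convert ∞-∞ to 0/0 form:
  lim(x→0) 1/sin(x) - 1/(x) = 0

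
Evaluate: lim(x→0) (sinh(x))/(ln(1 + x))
This is a 0/0 indeterminate form.

Apply L'Hôpital's rule: differentiate numerator and denominator separately.
  f(x) = sinh(x)   ⇒   f'(x) = cosh(x)
  g(x) = ln(x + 1)   ⇒   g'(x) = 1/(x + 1)
  lim(x→0) f'(x)/g'(x) = lim(x→0) (cosh(x))/(1/(x + 1))
  = 1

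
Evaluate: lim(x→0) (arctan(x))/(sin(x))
This is a 0/0 indeterminate form.

Apply L'Hôpital's rule: differentiate numerator and denominator separately.
  f(x) = atan(x)   ⇒   f'(x) = 1/(x^2 + 1)
  g(x) = sin(x)   ⇒   g'(x) = cos(x)
  lim(x→0) f'(x)/g'(x) = lim(x→0) (1/(x^2 + 1))/(cos(x))
  = 1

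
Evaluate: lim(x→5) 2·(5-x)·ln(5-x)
This is a 0·∞ indeterminate form.

Rewrite 0·∞ as a quotient (0/0 or ∞/∞ form), then apply L'Hôpital's rule:
  lim(x→5) 2·(5-x)·ln(5-x) = 0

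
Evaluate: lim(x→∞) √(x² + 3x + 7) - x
This is an ∞-∞ indeterminate form.

Combine fractions or rationalize to convert ∞-∞ to 0/0 form:
  lim(x→∞) √(x² + 3x + 7) - x = 3/2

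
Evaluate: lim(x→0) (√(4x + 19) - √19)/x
This is a standard limit.

Factor or rationalize the expression:
  lim(x→0) (√(4x + 19) - √19)/x = 2·sqrt(19)/19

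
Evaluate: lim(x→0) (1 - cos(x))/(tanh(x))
This is a 0/0 indeterminate form.

Apply L'Hôpital's rule: differentiate numerator and denominator separately.
  f(x) = 1 - cos(x)   ⇒   f'(x) = sin(x)
  g(x) = tanh(x)   ⇒   g'(x) = 1 - tanh(x)^2
  lim(x→0) f'(x)/g'(x) = lim(x→0) (sin(x))/(1 - tanh(x)^2)
  = 0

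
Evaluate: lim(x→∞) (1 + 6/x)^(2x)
This is an exponential indeterminate form.

For exponential indeterminate forms, take the natural log:
  Let L = lim(x→∞) (1 + 6/x)^(2x)
  Then ln(L) = lim(x→∞) [exponent × ln(base)]
  Evaluate using L'Hôpital or standard limits, then exponentiate.
  L = e^(12)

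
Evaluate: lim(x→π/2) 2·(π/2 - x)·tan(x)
This is a 0·∞ indeterminate form.

Rewrite 0·∞ as a quotient (0/0 or ∞/∞ form), then apply L'Hôpital's rule:
  lim(x→π/2) 2·(π/2 - x)·tan(x) = 2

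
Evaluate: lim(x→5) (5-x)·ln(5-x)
This is a 0·∞ indeterminate form.

Rewrite 0·∞ as a quotient (0/0 or ∞/∞ form), then apply L'Hôpital's rule:
  lim(x→5) (5-x)·ln(5-x) = 0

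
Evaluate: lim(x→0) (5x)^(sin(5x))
This is an exponential indeterminate form.

For exponential indeterminate forms, take the natural log:
  Let L = lim(x→0) (5x)^(sin(5x))
  Then ln(L) = lim(x→0) [exponent × ln(base)]
  Evaluate using L'Hôpital or standard limits, then exponentiate.
  L = 1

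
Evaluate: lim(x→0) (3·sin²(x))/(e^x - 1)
This is a 0/0 indeterminate form.

Apply L'Hôpital's rule: differentiate numerator and denominator separately.
  f(x) = 3·sin(x)^2   ⇒   f'(x) = 6·sin(x)·cos(x)
  g(x) = e^(x) - 1   ⇒   g'(x) = e^(x)
  lim(x→0) f'(x)/g'(x) = lim(x→0) (6·sin(x)·cos(x))/(e^(x))
  = 0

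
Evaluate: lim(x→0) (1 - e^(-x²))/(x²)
This is a 0/0 indeterminate form.

Apply L'Hôpital's rule: differentiate numerator and denominator separately.
  f(x) = 1 - e^(-x^2)   ⇒   f'(x) = 2·x·e^(-x^2)
  g(x) = x^2   ⇒   g'(x) = 2·x
  lim(x→0) f'(x)/g'(x) = lim(x→0) (2·x·e^(-x^2))/(2·x)
  = 1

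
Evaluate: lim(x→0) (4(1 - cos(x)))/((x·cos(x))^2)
This is a 0/0 indeterminate form.

Apply L'Hôpital's rule: differentiate numerator and denominator separately.
  f(x) = 4 - 4·cos(x)   ⇒   f'(x) = 4·sin(x)
  g(x) = x^2·cos(x)^2   ⇒   g'(x) = -2·x^2·sin(x)·cos(x) + 2·x·cos(x)^2
  lim(x→0) f'(x)/g'(x) = lim(x→0) (4·sin(x))/(-2·x^2·sin(x)·cos(x) + 2·x·cos(x)^2)
  = 2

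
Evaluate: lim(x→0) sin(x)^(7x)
This is an exponential indeterminate form.

For exponential indeterminate forms, take the natural log:
  Let L = lim(x→0) sin(x)^(7x)
  Then ln(L) = lim(x→0) [exponent × ln(base)]
  Evaluate using L'Hôpital or standard limits, then exponentiate.
  L = 1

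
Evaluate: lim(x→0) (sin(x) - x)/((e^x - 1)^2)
This is a 0/0 indeterminate form.

Apply L'Hôpital's rule: differentiate numerator and denominator separately.
  f(x) = -x + sin(x)   ⇒   f'(x) = cos(x) - 1
  g(x) = (e^(x) - 1)^2   ⇒   g'(x) = 2·(e^(x) - 1)·e^(x)
  lim(x→0) f'(x)/g'(x) = lim(x→0) (cos(x) - 1)/(2·(e^(x) - 1)·e^(x))
  = 0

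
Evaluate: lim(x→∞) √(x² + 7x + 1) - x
This is an ∞-∞ indeterminate form.

Combine fractions or rationalize to convert ∞-∞ to 0/0 form:
  lim(x→∞) √(x² + 7x + 1) - x = 7/2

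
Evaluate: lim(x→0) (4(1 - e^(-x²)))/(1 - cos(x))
This is a 0/0 indeterminate form.

Apply L'Hôpital's rule: differentiate numerator and denominator separately.
  f(x) = 4 - 4·e^(-x^2)   ⇒   f'(x) = 8·x·e^(-x^2)
  g(x) = 1 - cos(x)   ⇒   g'(x) = sin(x)
  lim(x→0) f'(x)/g'(x) = lim(x→0) (8·x·e^(-x^2))/(sin(x))
  = 8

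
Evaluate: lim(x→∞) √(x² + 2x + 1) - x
This is an ∞-∞ indeterminate form.

Combine fractions or rationalize to convert ∞-∞ to 0/0 form:
  lim(x→∞) √(x² + 2x + 1) - x = 1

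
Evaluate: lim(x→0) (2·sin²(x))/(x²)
This is a 0/0 indeterminate form.

Apply L'Hôpital's rule: differentiate numerator and denominator separately.
  f(x) = 2·sin(x)^2   ⇒   f'(x) = 4·sin(x)·cos(x)
  g(x) = x^2   ⇒   g'(x) = 2·x
  lim(x→0) f'(x)/g'(x) = lim(x→0) (4·sin(x)·cos(x))/(2·x)
  = 2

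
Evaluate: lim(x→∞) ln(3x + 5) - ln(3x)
This is an ∞-∞ indeterminate form.

Combine fractions or rationalize to convert ∞-∞ to 0/0 form:
  lim(x→∞) ln(3x + 5) - ln(3x) = 0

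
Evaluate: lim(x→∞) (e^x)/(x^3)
This is an ∞/∞ indeterminate form.

Apply L'Hôpital's rule: differentiate numerator and denominator separately.
  f(x) = e^(x)   ⇒   f'(x) = e^(x)
  g(x) = x^3   ⇒   g'(x) = 3·x^2
  lim(x→∞) f'(x)/g'(x) = lim(x→∞) (e^(x))/(3·x^2)
  = ∞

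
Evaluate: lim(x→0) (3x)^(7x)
This is an exponential indeterminate form.

For exponential indeterminate forms, take the natural log:
  Let L = lim(x→0) (3x)^(7x)
  Then ln(L) = lim(x→0) [exponent × ln(base)]
  Evaluate using L'Hôpital or standard limits, then exponentiate.
  L = 1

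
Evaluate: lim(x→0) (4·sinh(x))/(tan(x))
This is a 0/0 indeterminate form.

Apply L'Hôpital's rule: differentiate numerator and denominator separately.
  f(x) = 4·sinh(x)   ⇒   f'(x) = 4·cosh(x)
  g(x) = tan(x)   ⇒   g'(x) = tan(x)^2 + 1
  lim(x→0) f'(x)/g'(x) = lim(x→0) (4·cosh(x))/(tan(x)^2 + 1)
  = 4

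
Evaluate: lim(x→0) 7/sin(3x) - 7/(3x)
This is an ∞-∞ indeterminate form.

Combine fractions or rationalize to convert ∞-∞ to 0/0 form:
  lim(x→0) 7/sin(3x) - 7/(3x) = 0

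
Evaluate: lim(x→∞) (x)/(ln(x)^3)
This is an ∞/∞ indeterminate form.

Apply L'Hôpital's rule: differentiate numerator and denominator separately.
  f(x) = x   ⇒   f'(x) = 1
  g(x) = ln(x)^3   ⇒   g'(x) = 3·ln(x)^2/x
  lim(x→∞) f'(x)/g'(x) = lim(x→∞) (1)/(3·ln(x)^2/x)
  = ∞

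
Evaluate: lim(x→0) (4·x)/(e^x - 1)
This is a 0/0 indeterminate form.

Apply L'Hôpital's rule: differentiate numerator and denominator separately.
  f(x) = 4·x   ⇒   f'(x) = 4
  g(x) = e^(x) - 1   ⇒   g'(x) = e^(x)
  lim(x→0) f'(x)/g'(x) = lim(x→0) (4)/(e^(x))
  = 4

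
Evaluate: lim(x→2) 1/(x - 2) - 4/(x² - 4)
This is an ∞-∞ indeterminate form.

Combine fractions or rationalize to convert ∞-∞ to 0/0 form:
  lim(x→2) 1/(x - 2) - 4/(x² - 4) = 1/4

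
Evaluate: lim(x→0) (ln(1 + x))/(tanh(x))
This is a 0/0 indeterminate form.

Apply L'Hôpital's rule: differentiate numerator and denominator separately.
  f(x) = ln(x + 1)   ⇒   f'(x) = 1/(x + 1)
  g(x) = tanh(x)   ⇒   g'(x) = 1 - tanh(x)^2
  lim(x→0) f'(x)/g'(x) = lim(x→0) (1/(x + 1))/(1 - tanh(x)^2)
  = 1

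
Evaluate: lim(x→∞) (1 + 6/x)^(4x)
This is an exponential indeterminate form.

For exponential indeterminate forms, take the natural log:
  Let L = lim(x→∞) (1 + 6/x)^(4x)
  Then ln(L) = lim(x→∞) [exponent × ln(base)]
  Evaluate using L'Hôpital or standard limits, then exponentiate.
  L = e^(24)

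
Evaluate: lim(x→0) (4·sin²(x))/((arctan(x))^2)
This is a 0/0 indeterminate form.

Apply L'Hôpital's rule: differentiate numerator and denominator separately.
  f(x) = 4·sin(x)^2   ⇒   f'(x) = 8·sin(x)·cos(x)
  g(x) = atan(x)^2   ⇒   g'(x) = 2·atan(x)/(x^2 + 1)
  lim(x→0) f'(x)/g'(x) = lim(x→0) (8·sin(x)·cos(x))/(2·atan(x)/(x^2 + 1))
  = 4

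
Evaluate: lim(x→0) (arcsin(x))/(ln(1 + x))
This is a 0/0 indeterminate form.

Apply L'Hôpital's rule: differentiate numerator and denominator separately.
  f(x) = asin(x)   ⇒   f'(x) = 1/sqrt(1 - x^2)
  g(x) = ln(x + 1)   ⇒   g'(x) = 1/(x + 1)
  lim(x→0) f'(x)/g'(x) = lim(x→0) (1/sqrt(1 - x^2))/(1/(x + 1))
  = 1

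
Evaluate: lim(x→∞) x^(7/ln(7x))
This is an exponential indeterminate form.

For exponential indeterminate forms, take the natural log:
  Let L = lim(x→∞) x^(7/ln(7x))
  Then ln(L) = lim(x→∞) [exponent × ln(base)]
  Evaluate using L'Hôpital or standard limits, then exponentiate.
  L = e^(7)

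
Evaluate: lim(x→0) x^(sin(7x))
This is an exponential indeterminate form.

For exponential indeterminate forms, take the natural log:
  Let L = lim(x→0) x^(sin(7x))
  Then ln(L) = lim(x→0) [exponent × ln(base)]
  Evaluate using L'Hôpital or standard limits, then exponentiate.
  L = 1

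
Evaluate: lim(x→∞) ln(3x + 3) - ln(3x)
This is an ∞-∞ indeterminate form.

Combine fractions or rationalize to convert ∞-∞ to 0/0 form:
  lim(x→∞) ln(3x + 3) - ln(3x) = 0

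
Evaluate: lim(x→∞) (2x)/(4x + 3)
This is an ∞/∞ indeterminate form.

Apply L'Hôpital's rule: differentiate numerator and denominator separately.
  f(x) = 2·x   ⇒   f'(x) = 2
  g(x) = 4·x + 3   ⇒   g'(x) = 4
  lim(x→∞) f'(x)/g'(x) = lim(x→∞) (2)/(4)
  = 1/2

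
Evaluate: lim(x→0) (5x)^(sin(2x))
This is an exponential indeterminate form.

For exponential indeterminate forms, take the natural log:
  Let L = lim(x→0) (5x)^(sin(2x))
  Then ln(L) = lim(x→0) [exponent × ln(base)]
  Evaluate using L'Hôpital or standard limits, then exponentiate.
  L = 1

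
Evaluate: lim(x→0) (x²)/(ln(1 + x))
This is a 0/0 indeterminate form.

Apply L'Hôpital's rule: differentiate numerator and denominator separately.
  f(x) = x^2   ⇒   f'(x) = 2·x
  g(x) = ln(x + 1)   ⇒   g'(x) = 1/(x + 1)
  lim(x→0) f'(x)/g'(x) = lim(x→0) (2·x)/(1/(x + 1))
  = 0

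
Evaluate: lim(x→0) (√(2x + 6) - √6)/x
This is a standard limit.

Factor or rationalize the expression:
  lim(x→0) (√(2x + 6) - √6)/x = sqrt(6)/6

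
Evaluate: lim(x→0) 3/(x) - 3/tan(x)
This is an ∞-∞ indeterminate form.

Combine fractions or rationalize to convert ∞-∞ to 0/0 form:
  lim(x→0) 3/(x) - 3/tan(x) = 0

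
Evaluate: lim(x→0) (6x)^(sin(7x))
This is an exponential indeterminate form.

For exponential indeterminate forms, take the natural log:
  Let L = lim(x→0) (6x)^(sin(7x))
  Then ln(L) = lim(x→0) [exponent × ln(base)]
  Evaluate using L'Hôpital or standard limits, then exponentiate.
  L = 1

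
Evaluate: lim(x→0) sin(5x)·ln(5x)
This is a 0·∞ indeterminate form.

Rewrite 0·∞ as a quotient (0/0 or ∞/∞ form), then apply L'Hôpital's rule:
  lim(x→0) sin(5x)·ln(5x) = 0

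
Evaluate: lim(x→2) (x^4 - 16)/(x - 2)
This is a standard limit.

Factor or rationalize the expression:
  lim(x→2) (x^4 - 16)/(x - 2) = 32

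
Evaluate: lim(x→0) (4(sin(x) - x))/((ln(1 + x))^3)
This is a 0/0 indeterminate form.

Apply L'Hôpital's rule: differentiate numerator and denominator separately.
  f(x) = -4·x + 4·sin(x)   ⇒   f'(x) = 4·cos(x) - 4
  g(x) = ln(x + 1)^3   ⇒   g'(x) = 3·ln(x + 1)^2/(x + 1)
  lim(x→0) f'(x)/g'(x) = lim(x→0) (4·cos(x) - 4)/(3·ln(x + 1)^2/(x + 1))
  = -2/3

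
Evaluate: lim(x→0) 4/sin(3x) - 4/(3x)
This is an ∞-∞ indeterminate form.

Combine fractions or rationalize to convert ∞-∞ to 0/0 form:
  lim(x→0) 4/sin(3x) - 4/(3x) = 0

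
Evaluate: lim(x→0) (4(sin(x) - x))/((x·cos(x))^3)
This is a 0/0 indeterminate form.

Apply L'Hôpital's rule: differentiate numerator and denominator separately.
  f(x) = -4·x + 4·sin(x)   ⇒   f'(x) = 4·cos(x) - 4
  g(x) = x^3·cos(x)^3   ⇒   g'(x) = -3·x^3·sin(x)·cos(x)^2 + 3·x^2·cos(x)^3
  lim(x→0) f'(x)/g'(x) = lim(x→0) (4·cos(x) - 4)/(-3·x^3·sin(x)·cos(x)^2 + 3·x^2·cos(x)^3)
  = -2/3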